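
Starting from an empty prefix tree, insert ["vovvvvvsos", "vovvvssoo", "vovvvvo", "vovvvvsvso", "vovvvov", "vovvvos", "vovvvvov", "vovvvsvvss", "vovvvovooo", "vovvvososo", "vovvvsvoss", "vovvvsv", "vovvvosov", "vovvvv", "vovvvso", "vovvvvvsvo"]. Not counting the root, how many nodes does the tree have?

Trace insertions, counting only characters that open a new branch:
  "vovvvvvsos" → 10 new (v, o, v, v, v, v, v, s, o, s)
  "vovvvssoo" → prefix "vovvv" already present; 4 new (s, s, o, o)
  "vovvvvo" → prefix "vovvvv" already present; 1 new (o)
  "vovvvvsvso" → prefix "vovvvv" already present; 4 new (s, v, s, o)
  "vovvvov" → prefix "vovvv" already present; 2 new (o, v)
  "vovvvos" → prefix "vovvvo" already present; 1 new (s)
  "vovvvvov" → prefix "vovvvvo" already present; 1 new (v)
  "vovvvsvvss" → prefix "vovvvs" already present; 4 new (v, v, s, s)
  "vovvvovooo" → prefix "vovvvov" already present; 3 new (o, o, o)
  "vovvvososo" → prefix "vovvvos" already present; 3 new (o, s, o)
  "vovvvsvoss" → prefix "vovvvsv" already present; 3 new (o, s, s)
  "vovvvsv" → prefix "vovvvsv" already present; 0 new (none)
  "vovvvosov" → prefix "vovvvoso" already present; 1 new (v)
  "vovvvv" → prefix "vovvvv" already present; 0 new (none)
  "vovvvso" → prefix "vovvvs" already present; 1 new (o)
  "vovvvvvsvo" → prefix "vovvvvvs" already present; 2 new (v, o)
Total nodes = 10 + 4 + 1 + 4 + 2 + 1 + 1 + 4 + 3 + 3 + 3 + 0 + 1 + 0 + 1 + 2 = 40

40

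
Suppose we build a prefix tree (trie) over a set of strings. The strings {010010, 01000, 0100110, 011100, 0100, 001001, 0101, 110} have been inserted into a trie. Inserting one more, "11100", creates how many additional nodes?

Walking "11100" from the root, the first 2 characters ("11") follow existing edges; "1" is the first miss.
Each of the 3 remaining characters creates one node.

3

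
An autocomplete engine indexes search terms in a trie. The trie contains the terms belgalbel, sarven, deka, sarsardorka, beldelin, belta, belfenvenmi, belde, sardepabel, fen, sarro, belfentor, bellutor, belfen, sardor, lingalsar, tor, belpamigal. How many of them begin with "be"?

Walk to "be"; the words in its subtree are exactly those with that prefix.
Matches: "belde", "beldelin", "belfen", "belfentor", "belfenvenmi", "belgalbel", "bellutor", "belpamigal", "belta"
Count: 9

9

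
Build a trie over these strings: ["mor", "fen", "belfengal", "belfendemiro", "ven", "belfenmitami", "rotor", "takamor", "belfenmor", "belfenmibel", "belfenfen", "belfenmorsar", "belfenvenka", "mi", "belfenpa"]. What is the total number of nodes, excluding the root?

61

Trace insertions, counting only characters that open a new branch:
  "mor" → 3 new (m, o, r)
  "fen" → 3 new (f, e, n)
  "belfengal" → 9 new (b, e, l, f, e, n, g, a, l)
  "belfendemiro" → prefix "belfen" already present; 6 new (d, e, m, i, r, o)
  "ven" → 3 new (v, e, n)
  "belfenmitami" → prefix "belfen" already present; 6 new (m, i, t, a, m, i)
  "rotor" → 5 new (r, o, t, o, r)
  "takamor" → 7 new (t, a, k, a, m, o, r)
  "belfenmor" → prefix "belfenm" already present; 2 new (o, r)
  "belfenmibel" → prefix "belfenmi" already present; 3 new (b, e, l)
  "belfenfen" → prefix "belfen" already present; 3 new (f, e, n)
  "belfenmorsar" → prefix "belfenmor" already present; 3 new (s, a, r)
  "belfenvenka" → prefix "belfen" already present; 5 new (v, e, n, k, a)
  "mi" → prefix "m" already present; 1 new (i)
  "belfenpa" → prefix "belfen" already present; 2 new (p, a)
Total nodes = 3 + 3 + 9 + 6 + 3 + 6 + 5 + 7 + 2 + 3 + 3 + 3 + 5 + 1 + 2 = 61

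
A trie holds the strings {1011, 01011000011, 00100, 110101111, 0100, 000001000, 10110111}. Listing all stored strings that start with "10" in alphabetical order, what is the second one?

10110111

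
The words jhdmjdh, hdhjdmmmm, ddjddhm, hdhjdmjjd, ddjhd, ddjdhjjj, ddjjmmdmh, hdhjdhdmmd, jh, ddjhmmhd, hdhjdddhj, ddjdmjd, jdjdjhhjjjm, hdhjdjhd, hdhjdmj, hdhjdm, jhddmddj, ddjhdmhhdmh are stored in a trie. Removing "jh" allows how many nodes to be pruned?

Walk "jh" from the leaf back toward the root, removing each node that no remaining word uses.
Every node on "jh" is still needed (e.g. by "jhdmjdh"), so nothing is freed.
Nodes removed: 0

0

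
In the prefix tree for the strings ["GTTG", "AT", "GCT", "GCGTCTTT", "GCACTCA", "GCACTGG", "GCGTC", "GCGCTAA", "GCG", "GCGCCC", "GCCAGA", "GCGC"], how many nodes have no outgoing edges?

9

Leaves are exactly the stored words that no other stored word extends.
Those words: "AT", "GCACTCA", "GCACTGG", "GCCAGA", "GCGCCC", "GCGCTAA", "GCGTCTTT", "GCT", "GTTG"
Leaf count: 9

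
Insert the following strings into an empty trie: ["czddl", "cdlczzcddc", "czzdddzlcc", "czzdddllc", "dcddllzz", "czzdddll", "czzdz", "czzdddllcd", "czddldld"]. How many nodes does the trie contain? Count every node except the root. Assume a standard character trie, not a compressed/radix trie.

38

Count nodes per top-level branch (shared prefixes stored once):
  'c'-branch (cdlczzcddc, czddl, czddldld, czzdddll, czzdddllc, czzdddllcd, czzdddzlcc, czzdz): 30 nodes
  'd'-branch (dcddllzz): 8 nodes
Sum: 38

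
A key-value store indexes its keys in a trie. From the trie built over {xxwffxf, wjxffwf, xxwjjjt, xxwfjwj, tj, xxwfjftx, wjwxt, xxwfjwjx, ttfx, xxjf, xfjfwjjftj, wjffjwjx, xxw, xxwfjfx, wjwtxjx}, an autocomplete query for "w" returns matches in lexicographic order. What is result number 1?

wjffjwjx

Words with prefix "w", in lexicographic order: "wjffjwjx", "wjwtxjx", "wjwxt", "wjxffwf"
The 1st is wjffjwjx.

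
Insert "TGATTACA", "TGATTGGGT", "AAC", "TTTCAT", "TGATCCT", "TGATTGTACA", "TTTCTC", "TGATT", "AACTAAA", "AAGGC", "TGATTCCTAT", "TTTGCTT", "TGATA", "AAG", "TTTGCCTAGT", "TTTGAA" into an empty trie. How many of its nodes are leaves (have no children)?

13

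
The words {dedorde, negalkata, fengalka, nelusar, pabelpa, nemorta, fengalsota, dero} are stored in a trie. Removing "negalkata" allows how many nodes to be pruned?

Walk "negalkata" from the leaf back toward the root, removing each node that no remaining word uses.
The suffix "galkata" (7 nodes) is used only by "negalkata"; the node for "ne" still has the child "l", so pruning stops there.
Nodes removed: 7

7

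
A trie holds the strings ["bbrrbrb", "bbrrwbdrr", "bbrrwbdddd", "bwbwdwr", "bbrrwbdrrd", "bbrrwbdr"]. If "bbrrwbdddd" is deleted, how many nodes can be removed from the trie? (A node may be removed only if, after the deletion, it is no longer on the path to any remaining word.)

3

A node on "bbrrwbdddd"'s path can go only if nothing else ends at it or branches off below it.
The suffix "ddd" (3 nodes) is used only by "bbrrwbdddd"; the node for "bbrrwbd" still has the child "r", so pruning stops there.
Nodes removed: 3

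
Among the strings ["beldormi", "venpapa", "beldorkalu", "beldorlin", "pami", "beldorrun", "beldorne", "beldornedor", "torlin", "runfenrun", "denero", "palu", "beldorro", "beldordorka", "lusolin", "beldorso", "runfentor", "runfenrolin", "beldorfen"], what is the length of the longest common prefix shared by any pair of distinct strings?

8

Equivalently: take the maximum, over all pairs, of their longest common prefix length.
"beldorne" and "beldornedor" agree on "beldorne" (8 characters) before diverging; nothing deeper is shared.
Longest shared-prefix length: 8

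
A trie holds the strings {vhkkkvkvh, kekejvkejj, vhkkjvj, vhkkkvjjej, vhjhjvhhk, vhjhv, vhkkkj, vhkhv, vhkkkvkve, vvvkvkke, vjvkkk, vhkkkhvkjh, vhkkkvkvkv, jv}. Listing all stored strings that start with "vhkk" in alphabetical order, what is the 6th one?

DFS of the "vhkk" subtree visits, in order: "vhkkjvj", "vhkkkhvkjh", "vhkkkj", "vhkkkvjjej", "vhkkkvkve", "vhkkkvkvh", "vhkkkvkvkv"
The 6th is vhkkkvkvh.

vhkkkvkvh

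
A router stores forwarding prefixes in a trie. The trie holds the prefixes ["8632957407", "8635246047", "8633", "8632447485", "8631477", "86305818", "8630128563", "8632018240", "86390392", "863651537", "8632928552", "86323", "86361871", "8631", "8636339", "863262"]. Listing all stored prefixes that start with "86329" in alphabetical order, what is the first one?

8632928552

DFS of the "86329" subtree visits, in order: "8632928552", "8632957407"
Position 1: 8632928552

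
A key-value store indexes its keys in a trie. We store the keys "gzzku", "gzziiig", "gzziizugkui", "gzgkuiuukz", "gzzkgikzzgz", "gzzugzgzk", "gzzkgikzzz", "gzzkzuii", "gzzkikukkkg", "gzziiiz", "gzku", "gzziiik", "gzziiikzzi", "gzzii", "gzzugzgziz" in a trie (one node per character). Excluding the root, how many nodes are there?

For each word, the new-node count is its length minus the longest prefix already in the trie:
  "gzzku" → 5 new (g, z, z, k, u)
  "gzziiig" → prefix "gzz" already present; 4 new (i, i, i, g)
  "gzziizugkui" → prefix "gzzii" already present; 6 new (z, u, g, k, u, i)
  "gzgkuiuukz" → prefix "gz" already present; 8 new (g, k, u, i, u, u, k, z)
  "gzzkgikzzgz" → prefix "gzzk" already present; 7 new (g, i, k, z, z, g, z)
  "gzzugzgzk" → prefix "gzz" already present; 6 new (u, g, z, g, z, k)
  "gzzkgikzzz" → prefix "gzzkgikzz" already present; 1 new (z)
  "gzzkzuii" → prefix "gzzk" already present; 4 new (z, u, i, i)
  "gzzkikukkkg" → prefix "gzzk" already present; 7 new (i, k, u, k, k, k, g)
  "gzziiiz" → prefix "gzziii" already present; 1 new (z)
  "gzku" → prefix "gz" already present; 2 new (k, u)
  "gzziiik" → prefix "gzziii" already present; 1 new (k)
  "gzziiikzzi" → prefix "gzziiik" already present; 3 new (z, z, i)
  "gzzii" → prefix "gzzii" already present; 0 new (none)
  "gzzugzgziz" → prefix "gzzugzgz" already present; 2 new (i, z)
Total nodes = 5 + 4 + 6 + 8 + 7 + 6 + 1 + 4 + 7 + 1 + 2 + 1 + 3 + 0 + 2 = 57

57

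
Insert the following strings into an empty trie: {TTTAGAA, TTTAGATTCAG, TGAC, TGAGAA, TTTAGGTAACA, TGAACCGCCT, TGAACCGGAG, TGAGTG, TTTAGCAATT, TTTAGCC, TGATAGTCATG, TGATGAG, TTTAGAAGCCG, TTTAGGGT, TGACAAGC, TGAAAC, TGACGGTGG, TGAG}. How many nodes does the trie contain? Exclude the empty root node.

For each word, the new-node count is its length minus the longest prefix already in the trie:
  "TTTAGAA" → 7 new (T, T, T, A, G, A, A)
  "TTTAGATTCAG" → prefix "TTTAGA" already present; 5 new (T, T, C, A, G)
  "TGAC" → prefix "T" already present; 3 new (G, A, C)
  "TGAGAA" → prefix "TGA" already present; 3 new (G, A, A)
  "TTTAGGTAACA" → prefix "TTTAG" already present; 6 new (G, T, A, A, C, A)
  "TGAACCGCCT" → prefix "TGA" already present; 7 new (A, C, C, G, C, C, T)
  "TGAACCGGAG" → prefix "TGAACCG" already present; 3 new (G, A, G)
  "TGAGTG" → prefix "TGAG" already present; 2 new (T, G)
  "TTTAGCAATT" → prefix "TTTAG" already present; 5 new (C, A, A, T, T)
  "TTTAGCC" → prefix "TTTAGC" already present; 1 new (C)
  "TGATAGTCATG" → prefix "TGA" already present; 8 new (T, A, G, T, C, A, T, G)
  "TGATGAG" → prefix "TGAT" already present; 3 new (G, A, G)
  "TTTAGAAGCCG" → prefix "TTTAGAA" already present; 4 new (G, C, C, G)
  "TTTAGGGT" → prefix "TTTAGG" already present; 2 new (G, T)
  "TGACAAGC" → prefix "TGAC" already present; 4 new (A, A, G, C)
  "TGAAAC" → prefix "TGAA" already present; 2 new (A, C)
  "TGACGGTGG" → prefix "TGAC" already present; 5 new (G, G, T, G, G)
  "TGAG" → prefix "TGAG" already present; 0 new (none)
Total nodes = 7 + 5 + 3 + 3 + 6 + 7 + 3 + 2 + 5 + 1 + 8 + 3 + 4 + 2 + 4 + 2 + 5 + 0 = 70

70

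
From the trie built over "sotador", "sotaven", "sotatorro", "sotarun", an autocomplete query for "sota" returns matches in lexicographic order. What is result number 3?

Words with prefix "sota", in lexicographic order: "sotador", "sotarun", "sotatorro", "sotaven"
The 3rd is sotatorro.

sotatorro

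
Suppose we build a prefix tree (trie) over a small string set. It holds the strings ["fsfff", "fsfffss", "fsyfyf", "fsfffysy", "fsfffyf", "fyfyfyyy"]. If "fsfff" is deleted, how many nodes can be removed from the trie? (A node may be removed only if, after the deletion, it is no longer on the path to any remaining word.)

0

A node on "fsfff"'s path can go only if nothing else ends at it or branches off below it.
Every node on "fsfff" is still needed (e.g. by "fsfffss"), so nothing is freed.
Nodes removed: 0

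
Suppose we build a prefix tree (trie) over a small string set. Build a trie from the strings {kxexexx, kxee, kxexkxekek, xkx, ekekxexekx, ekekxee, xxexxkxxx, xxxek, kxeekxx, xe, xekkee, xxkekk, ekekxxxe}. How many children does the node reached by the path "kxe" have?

2

Walk "kxe" from the root, arriving at one node.
Distinct next characters after "kxe": e, x.
That node has 2 child edges.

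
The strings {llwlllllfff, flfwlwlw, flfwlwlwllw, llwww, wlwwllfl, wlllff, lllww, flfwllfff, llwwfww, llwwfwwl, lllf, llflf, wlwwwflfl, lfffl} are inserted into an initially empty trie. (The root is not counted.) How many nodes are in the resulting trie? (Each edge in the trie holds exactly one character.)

60

Count nodes per top-level branch (shared prefixes stored once):
  'f'-branch (flfwllfff, flfwlwlw, flfwlwlwllw): 15 nodes
  'l'-branch (lfffl, llflf, lllf, lllww, llwlllllfff, llwwfww, llwwfwwl, llwww): 28 nodes
  'w'-branch (wlllff, wlwwllfl, wlwwwflfl): 17 nodes
Sum: 60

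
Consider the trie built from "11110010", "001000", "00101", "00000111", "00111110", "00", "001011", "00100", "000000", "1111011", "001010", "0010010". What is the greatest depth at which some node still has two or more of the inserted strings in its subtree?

Look for the deepest trie node that still has at least two words in its subtree.
e.g. "000000" and "00000111" share the prefix "00000" of length 5; no pair shares a longer one.
Longest shared-prefix length: 5

5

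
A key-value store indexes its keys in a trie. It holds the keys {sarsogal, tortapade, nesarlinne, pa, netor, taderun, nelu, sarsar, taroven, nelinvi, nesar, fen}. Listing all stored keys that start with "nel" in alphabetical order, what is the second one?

nelu

Words with prefix "nel", in lexicographic order: "nelinvi", "nelu"
The 2nd is nelu.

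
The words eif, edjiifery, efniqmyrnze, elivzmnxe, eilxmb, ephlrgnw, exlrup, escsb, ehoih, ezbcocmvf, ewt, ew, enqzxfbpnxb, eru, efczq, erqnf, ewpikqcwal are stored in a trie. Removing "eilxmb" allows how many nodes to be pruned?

Walk "eilxmb" from the leaf back toward the root, removing each node that no remaining word uses.
The suffix "lxmb" (4 nodes) is used only by "eilxmb"; the node for "ei" still has the child "f", so pruning stops there.
Nodes removed: 4

4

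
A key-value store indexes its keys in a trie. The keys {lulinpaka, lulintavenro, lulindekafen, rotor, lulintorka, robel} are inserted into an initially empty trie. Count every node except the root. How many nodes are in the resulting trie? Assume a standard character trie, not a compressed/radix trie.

Trie structure (* marks end of a word):
(root)
├─ l
│  └─ u
│     └─ l
│        └─ i
│           └─ n
│              ├─ d
│              │  └─ e
│              │     └─ k
│              │        └─ a
│              │           └─ f
│              │              └─ e
│              │                 └─ n *
│              ├─ p
│              │  └─ a
│              │     └─ k
│              │        └─ a *
│              └─ t
│                 ├─ a
│                 │  └─ v
│                 │     └─ e
│                 │        └─ n
│                 │           └─ r
│                 │              └─ o *
│                 └─ o
│                    └─ r
│                       └─ k
│                          └─ a *
└─ r
   └─ o
      ├─ b
      │  └─ e
      │     └─ l *
      └─ t
         └─ o
            └─ r *
Counting every labelled node above: 35.

35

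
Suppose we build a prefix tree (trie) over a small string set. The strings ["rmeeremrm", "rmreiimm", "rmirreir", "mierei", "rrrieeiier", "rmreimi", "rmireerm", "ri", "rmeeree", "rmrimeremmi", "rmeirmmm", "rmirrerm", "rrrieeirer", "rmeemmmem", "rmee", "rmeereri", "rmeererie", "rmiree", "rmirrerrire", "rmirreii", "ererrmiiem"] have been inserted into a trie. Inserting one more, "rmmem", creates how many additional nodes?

"rm" is already a path in the trie; the remaining "mem" must be added.
So 5 − 2 = 3 new nodes.

3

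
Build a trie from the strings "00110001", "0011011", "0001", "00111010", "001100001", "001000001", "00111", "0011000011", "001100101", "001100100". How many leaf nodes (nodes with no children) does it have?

A leaf is a node with no children — equivalently, the end of a word that is not a proper prefix of any other stored word.
Those words: "0001", "001000001", "0011000011", "00110001", "001100100", "001100101", "0011011", "00111010"
Leaf count: 8

8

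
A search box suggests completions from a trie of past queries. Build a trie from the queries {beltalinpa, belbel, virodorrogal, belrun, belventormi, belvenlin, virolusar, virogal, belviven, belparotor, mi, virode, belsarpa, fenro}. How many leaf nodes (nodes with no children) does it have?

Leaves are exactly the stored words that no other stored word extends.
Those words: "belbel", "belparotor", "belrun", "belsarpa", "beltalinpa", "belvenlin", "belventormi", "belviven", "fenro", "mi", "virode", "virodorrogal", "virogal", "virolusar"
Leaf count: 14

14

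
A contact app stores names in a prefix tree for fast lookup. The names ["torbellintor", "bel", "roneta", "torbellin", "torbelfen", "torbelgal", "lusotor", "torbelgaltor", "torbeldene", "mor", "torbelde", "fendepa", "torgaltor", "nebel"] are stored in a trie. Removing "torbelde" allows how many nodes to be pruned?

0

After clearing the end-marker at "torbelde", prune upward until reaching a node still needed by another word.
Every node on "torbelde" is still needed (e.g. by "torbeldene"), so nothing is freed.
Nodes removed: 0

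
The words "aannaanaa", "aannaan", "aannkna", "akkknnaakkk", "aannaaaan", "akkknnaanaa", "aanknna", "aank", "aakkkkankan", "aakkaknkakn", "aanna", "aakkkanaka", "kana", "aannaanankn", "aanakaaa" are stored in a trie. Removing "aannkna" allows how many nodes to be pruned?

Walk "aannkna" from the leaf back toward the root, removing each node that no remaining word uses.
The suffix "kna" (3 nodes) is used only by "aannkna"; the node for "aann" still has the child "a", so pruning stops there.
Nodes removed: 3

3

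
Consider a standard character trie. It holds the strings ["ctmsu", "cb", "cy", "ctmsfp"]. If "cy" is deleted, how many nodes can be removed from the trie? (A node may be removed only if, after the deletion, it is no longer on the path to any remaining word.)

1

A node on "cy"'s path can go only if nothing else ends at it or branches off below it.
The suffix "y" (1 node) is used only by "cy"; the node for "c" still has the child "t", so pruning stops there.
Nodes removed: 1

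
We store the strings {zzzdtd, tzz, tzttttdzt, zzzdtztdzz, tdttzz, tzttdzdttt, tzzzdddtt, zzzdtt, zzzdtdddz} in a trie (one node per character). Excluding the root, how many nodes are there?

42

Count nodes per top-level branch (shared prefixes stored once):
  't'-branch (tdttzz, tzttdzdttt, tzttttdzt, tzz, tzzzdddtt): 27 nodes
  'z'-branch (zzzdtd, zzzdtdddz, zzzdtt, zzzdtztdzz): 15 nodes
Sum: 42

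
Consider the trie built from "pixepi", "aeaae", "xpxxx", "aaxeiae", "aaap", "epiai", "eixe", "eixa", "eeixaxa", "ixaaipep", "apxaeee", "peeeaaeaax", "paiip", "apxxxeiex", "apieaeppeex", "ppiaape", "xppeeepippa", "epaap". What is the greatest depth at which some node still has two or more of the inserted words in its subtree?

3

The deepest shared node is where two words last agree before diverging.
"apxaeee" and "apxxxeiex" agree on "apx" (3 characters) before diverging; nothing deeper is shared.
Longest shared-prefix length: 3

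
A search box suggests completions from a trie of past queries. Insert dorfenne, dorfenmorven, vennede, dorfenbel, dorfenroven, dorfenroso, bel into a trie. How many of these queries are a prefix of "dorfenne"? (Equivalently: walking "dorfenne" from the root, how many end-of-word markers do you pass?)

1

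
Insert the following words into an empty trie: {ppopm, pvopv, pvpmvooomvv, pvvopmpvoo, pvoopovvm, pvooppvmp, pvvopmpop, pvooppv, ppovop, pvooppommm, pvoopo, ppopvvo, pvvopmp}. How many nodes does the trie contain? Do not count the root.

48

Count nodes per top-level branch (shared prefixes stored once):
  'p'-branch (ppopm, ppopvvo, ppovop, pvoopo, pvoopovvm, pvooppommm, pvooppv, pvooppvmp, pvopv, pvpmvooomvv, pvvopmp, pvvopmpop, pvvopmpvoo): 48 nodes
Sum: 48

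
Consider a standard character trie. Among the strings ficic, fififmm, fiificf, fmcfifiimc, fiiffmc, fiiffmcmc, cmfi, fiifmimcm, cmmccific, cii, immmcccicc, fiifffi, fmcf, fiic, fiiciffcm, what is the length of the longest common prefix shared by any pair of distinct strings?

The deepest shared node is where two words last agree before diverging.
"fiiffmc" and "fiiffmcmc" agree on "fiiffmc" (7 characters) before diverging; nothing deeper is shared.
Longest shared-prefix length: 7

7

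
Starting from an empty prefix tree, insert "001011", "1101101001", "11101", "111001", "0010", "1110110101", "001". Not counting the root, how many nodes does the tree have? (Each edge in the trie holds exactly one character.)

26

Count nodes per top-level branch (shared prefixes stored once):
  '0'-branch (001, 0010, 001011): 6 nodes
  '1'-branch (1101101001, 111001, 11101, 1110110101): 20 nodes
Sum: 26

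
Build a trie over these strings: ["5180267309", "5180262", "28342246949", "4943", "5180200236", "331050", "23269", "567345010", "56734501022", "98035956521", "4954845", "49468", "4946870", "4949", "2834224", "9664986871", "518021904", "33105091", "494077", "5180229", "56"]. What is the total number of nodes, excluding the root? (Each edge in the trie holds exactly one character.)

92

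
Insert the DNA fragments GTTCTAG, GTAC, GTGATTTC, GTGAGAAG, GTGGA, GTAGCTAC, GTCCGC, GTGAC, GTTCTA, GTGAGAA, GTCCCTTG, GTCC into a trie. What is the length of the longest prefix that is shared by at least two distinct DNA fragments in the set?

7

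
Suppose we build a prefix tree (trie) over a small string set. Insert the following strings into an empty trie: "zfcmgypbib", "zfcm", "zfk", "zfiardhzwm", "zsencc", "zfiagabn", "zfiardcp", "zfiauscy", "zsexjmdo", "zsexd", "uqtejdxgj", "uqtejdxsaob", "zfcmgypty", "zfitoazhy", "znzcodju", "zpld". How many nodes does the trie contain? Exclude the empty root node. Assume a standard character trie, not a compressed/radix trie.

Insert word by word; a character creates a node only if that edge doesn't already exist:
  "zfcmgypbib" → 10 new (z, f, c, m, g, y, p, b, i, b)
  "zfcm" → prefix "zfcm" already present; 0 new (none)
  "zfk" → prefix "zf" already present; 1 new (k)
  "zfiardhzwm" → prefix "zf" already present; 8 new (i, a, r, d, h, z, w, m)
  "zsencc" → prefix "z" already present; 5 new (s, e, n, c, c)
  "zfiagabn" → prefix "zfia" already present; 4 new (g, a, b, n)
  "zfiardcp" → prefix "zfiard" already present; 2 new (c, p)
  "zfiauscy" → prefix "zfia" already present; 4 new (u, s, c, y)
  "zsexjmdo" → prefix "zse" already present; 5 new (x, j, m, d, o)
  "zsexd" → prefix "zsex" already present; 1 new (d)
  "uqtejdxgj" → 9 new (u, q, t, e, j, d, x, g, j)
  "uqtejdxsaob" → prefix "uqtejdx" already present; 4 new (s, a, o, b)
  "zfcmgypty" → prefix "zfcmgyp" already present; 2 new (t, y)
  "zfitoazhy" → prefix "zfi" already present; 6 new (t, o, a, z, h, y)
  "znzcodju" → prefix "z" already present; 7 new (n, z, c, o, d, j, u)
  "zpld" → prefix "z" already present; 3 new (p, l, d)
Total nodes = 10 + 0 + 1 + 8 + 5 + 4 + 2 + 4 + 5 + 1 + 9 + 4 + 2 + 6 + 7 + 3 = 71

71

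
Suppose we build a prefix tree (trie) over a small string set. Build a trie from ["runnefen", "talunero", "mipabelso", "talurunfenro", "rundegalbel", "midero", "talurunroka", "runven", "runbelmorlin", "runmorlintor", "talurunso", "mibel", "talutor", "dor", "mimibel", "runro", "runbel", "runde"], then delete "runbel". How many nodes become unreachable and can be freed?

A node on "runbel"'s path can go only if nothing else ends at it or branches off below it.
Every node on "runbel" is still needed (e.g. by "runbelmorlin"), so nothing is freed.
Nodes removed: 0

0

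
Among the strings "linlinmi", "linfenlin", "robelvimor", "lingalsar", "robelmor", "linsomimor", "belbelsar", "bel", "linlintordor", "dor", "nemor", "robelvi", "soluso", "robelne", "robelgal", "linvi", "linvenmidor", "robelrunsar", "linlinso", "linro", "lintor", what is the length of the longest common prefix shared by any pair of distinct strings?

Equivalently: take the maximum, over all pairs, of their longest common prefix length.
e.g. "robelvi" and "robelvimor" share the prefix "robelvi" of length 7; no pair shares a longer one.
Longest shared-prefix length: 7

7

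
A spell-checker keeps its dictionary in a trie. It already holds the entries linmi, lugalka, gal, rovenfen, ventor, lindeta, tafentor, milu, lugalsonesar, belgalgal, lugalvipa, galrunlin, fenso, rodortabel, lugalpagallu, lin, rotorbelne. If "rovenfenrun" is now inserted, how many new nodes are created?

"rovenfen" is already a path in the trie; the remaining "run" must be added.
Each of the 3 remaining characters creates one node.

3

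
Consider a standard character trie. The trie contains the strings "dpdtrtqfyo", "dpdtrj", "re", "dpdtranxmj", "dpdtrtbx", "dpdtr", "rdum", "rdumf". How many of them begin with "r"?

Traverse to the node for "r", then collect every word in that subtree.
Words under "r": rdum, rdumf, re
Count: 3

3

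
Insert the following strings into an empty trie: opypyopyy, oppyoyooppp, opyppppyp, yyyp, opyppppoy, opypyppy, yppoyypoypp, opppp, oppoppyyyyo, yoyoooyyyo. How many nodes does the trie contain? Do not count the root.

61

Trace insertions, counting only characters that open a new branch:
  "opypyopyy" → 9 new (o, p, y, p, y, o, p, y, y)
  "oppyoyooppp" → prefix "op" already present; 9 new (p, y, o, y, o, o, p, p, p)
  "opyppppyp" → prefix "opyp" already present; 5 new (p, p, p, y, p)
  "yyyp" → 4 new (y, y, y, p)
  "opyppppoy" → prefix "opypppp" already present; 2 new (o, y)
  "opypyppy" → prefix "opypy" already present; 3 new (p, p, y)
  "yppoyypoypp" → prefix "y" already present; 10 new (p, p, o, y, y, p, o, y, p, p)
  "opppp" → prefix "opp" already present; 2 new (p, p)
  "oppoppyyyyo" → prefix "opp" already present; 8 new (o, p, p, y, y, y, y, o)
  "yoyoooyyyo" → prefix "y" already present; 9 new (o, y, o, o, o, y, y, y, o)
Total nodes = 9 + 9 + 5 + 4 + 2 + 3 + 10 + 2 + 8 + 9 = 61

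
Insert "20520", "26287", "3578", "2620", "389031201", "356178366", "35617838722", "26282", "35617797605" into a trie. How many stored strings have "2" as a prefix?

4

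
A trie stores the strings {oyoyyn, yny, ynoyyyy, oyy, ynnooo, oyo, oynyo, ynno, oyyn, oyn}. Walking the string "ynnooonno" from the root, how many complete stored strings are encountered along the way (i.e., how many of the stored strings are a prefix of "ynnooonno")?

Walk "ynnooonno" from the root; an end-of-word marker is hit whenever a stored word is a prefix of "ynnooonno".
Prefixes of the query that are stored words: "ynno", "ynnooo"
Count: 2

2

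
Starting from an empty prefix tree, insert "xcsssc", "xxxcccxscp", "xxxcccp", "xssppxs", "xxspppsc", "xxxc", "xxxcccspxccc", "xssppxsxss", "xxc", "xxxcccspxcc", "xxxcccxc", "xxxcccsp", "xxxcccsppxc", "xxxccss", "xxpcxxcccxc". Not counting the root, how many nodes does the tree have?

53

Trace insertions, counting only characters that open a new branch:
  "xcsssc" → 6 new (x, c, s, s, s, c)
  "xxxcccxscp" → prefix "x" already present; 9 new (x, x, c, c, c, x, s, c, p)
  "xxxcccp" → prefix "xxxccc" already present; 1 new (p)
  "xssppxs" → prefix "x" already present; 6 new (s, s, p, p, x, s)
  "xxspppsc" → prefix "xx" already present; 6 new (s, p, p, p, s, c)
  "xxxc" → prefix "xxxc" already present; 0 new (none)
  "xxxcccspxccc" → prefix "xxxccc" already present; 6 new (s, p, x, c, c, c)
  "xssppxsxss" → prefix "xssppxs" already present; 3 new (x, s, s)
  "xxc" → prefix "xx" already present; 1 new (c)
  "xxxcccspxcc" → prefix "xxxcccspxcc" already present; 0 new (none)
  "xxxcccxc" → prefix "xxxcccx" already present; 1 new (c)
  "xxxcccsp" → prefix "xxxcccsp" already present; 0 new (none)
  "xxxcccsppxc" → prefix "xxxcccsp" already present; 3 new (p, x, c)
  "xxxccss" → prefix "xxxcc" already present; 2 new (s, s)
  "xxpcxxcccxc" → prefix "xx" already present; 9 new (p, c, x, x, c, c, c, x, c)
Total nodes = 6 + 9 + 1 + 6 + 6 + 0 + 6 + 3 + 1 + 0 + 1 + 0 + 3 + 2 + 9 = 53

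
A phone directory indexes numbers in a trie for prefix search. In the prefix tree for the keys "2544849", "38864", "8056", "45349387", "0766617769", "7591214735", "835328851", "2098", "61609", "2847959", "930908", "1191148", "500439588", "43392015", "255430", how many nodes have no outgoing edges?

15

Leaves are exactly the stored words that no other stored word extends.
Those words: "0766617769", "1191148", "2098", "2544849", "255430", "2847959", "38864", "43392015", "45349387", "500439588", "61609", "7591214735", "8056", "835328851", "930908"
Leaf count: 15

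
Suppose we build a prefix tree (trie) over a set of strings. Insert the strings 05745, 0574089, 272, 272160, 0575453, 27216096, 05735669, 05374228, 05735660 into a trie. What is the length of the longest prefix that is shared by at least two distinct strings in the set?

7

Look for the deepest trie node that still has at least two words in its subtree.
"05735660" and "05735669" agree on "0573566" (7 characters) before diverging; nothing deeper is shared.
Longest shared-prefix length: 7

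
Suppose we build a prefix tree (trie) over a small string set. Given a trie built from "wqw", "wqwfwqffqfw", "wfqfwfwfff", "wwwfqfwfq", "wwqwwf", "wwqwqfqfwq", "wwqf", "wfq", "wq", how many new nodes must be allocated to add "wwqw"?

0

"wwqw" is already a full path in the trie; only an end-marker is added.
No new nodes are needed: 0.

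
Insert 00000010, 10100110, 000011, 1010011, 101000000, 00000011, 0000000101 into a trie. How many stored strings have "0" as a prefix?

4

Filter for entries beginning with "0":
Matches: "0000000101", "00000010", "00000011", "000011"
Count: 4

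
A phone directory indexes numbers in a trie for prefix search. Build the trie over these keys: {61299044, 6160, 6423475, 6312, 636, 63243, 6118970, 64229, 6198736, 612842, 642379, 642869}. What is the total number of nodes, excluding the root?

For each word, the new-node count is its length minus the longest prefix already in the trie:
  "61299044" → 8 new (6, 1, 2, 9, 9, 0, 4, 4)
  "6160" → prefix "61" already present; 2 new (6, 0)
  "6423475" → prefix "6" already present; 6 new (4, 2, 3, 4, 7, 5)
  "6312" → prefix "6" already present; 3 new (3, 1, 2)
  "636" → prefix "63" already present; 1 new (6)
  "63243" → prefix "63" already present; 3 new (2, 4, 3)
  "6118970" → prefix "61" already present; 5 new (1, 8, 9, 7, 0)
  "64229" → prefix "642" already present; 2 new (2, 9)
  "6198736" → prefix "61" already present; 5 new (9, 8, 7, 3, 6)
  "612842" → prefix "612" already present; 3 new (8, 4, 2)
  "642379" → prefix "6423" already present; 2 new (7, 9)
  "642869" → prefix "642" already present; 3 new (8, 6, 9)
Total nodes = 8 + 2 + 6 + 3 + 1 + 3 + 5 + 2 + 5 + 3 + 2 + 3 = 43

43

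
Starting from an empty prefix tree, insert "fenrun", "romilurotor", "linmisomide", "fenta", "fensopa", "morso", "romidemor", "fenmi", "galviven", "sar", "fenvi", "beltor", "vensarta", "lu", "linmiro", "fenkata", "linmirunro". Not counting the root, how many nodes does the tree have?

84

For each word, the new-node count is its length minus the longest prefix already in the trie:
  "fenrun" → 6 new (f, e, n, r, u, n)
  "romilurotor" → 11 new (r, o, m, i, l, u, r, o, t, o, r)
  "linmisomide" → 11 new (l, i, n, m, i, s, o, m, i, d, e)
  "fenta" → prefix "fen" already present; 2 new (t, a)
  "fensopa" → prefix "fen" already present; 4 new (s, o, p, a)
  "morso" → 5 new (m, o, r, s, o)
  "romidemor" → prefix "romi" already present; 5 new (d, e, m, o, r)
  "fenmi" → prefix "fen" already present; 2 new (m, i)
  "galviven" → 8 new (g, a, l, v, i, v, e, n)
  "sar" → 3 new (s, a, r)
  "fenvi" → prefix "fen" already present; 2 new (v, i)
  "beltor" → 6 new (b, e, l, t, o, r)
  "vensarta" → 8 new (v, e, n, s, a, r, t, a)
  "lu" → prefix "l" already present; 1 new (u)
  "linmiro" → prefix "linmi" already present; 2 new (r, o)
  "fenkata" → prefix "fen" already present; 4 new (k, a, t, a)
  "linmirunro" → prefix "linmir" already present; 4 new (u, n, r, o)
Total nodes = 6 + 11 + 11 + 2 + 4 + 5 + 5 + 2 + 8 + 3 + 2 + 6 + 8 + 1 + 2 + 4 + 4 = 84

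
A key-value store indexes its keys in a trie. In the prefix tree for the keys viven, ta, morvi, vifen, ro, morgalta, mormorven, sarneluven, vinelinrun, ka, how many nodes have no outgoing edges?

Leaves are exactly the stored words that no other stored word extends.
Those words: "ka", "morgalta", "mormorven", "morvi", "ro", "sarneluven", "ta", "vifen", "vinelinrun", "viven"
Leaf count: 10

10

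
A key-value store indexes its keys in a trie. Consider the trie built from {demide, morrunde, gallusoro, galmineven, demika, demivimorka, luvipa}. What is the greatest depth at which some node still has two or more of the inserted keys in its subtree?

4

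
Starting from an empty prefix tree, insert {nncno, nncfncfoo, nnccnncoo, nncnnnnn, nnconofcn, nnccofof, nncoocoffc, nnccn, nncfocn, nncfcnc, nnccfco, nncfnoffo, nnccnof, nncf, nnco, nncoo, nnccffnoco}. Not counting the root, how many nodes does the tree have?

Trace insertions, counting only characters that open a new branch:
  "nncno" → 5 new (n, n, c, n, o)
  "nncfncfoo" → prefix "nnc" already present; 6 new (f, n, c, f, o, o)
  "nnccnncoo" → prefix "nnc" already present; 6 new (c, n, n, c, o, o)
  "nncnnnnn" → prefix "nncn" already present; 4 new (n, n, n, n)
  "nnconofcn" → prefix "nnc" already present; 6 new (o, n, o, f, c, n)
  "nnccofof" → prefix "nncc" already present; 4 new (o, f, o, f)
  "nncoocoffc" → prefix "nnco" already present; 6 new (o, c, o, f, f, c)
  "nnccn" → prefix "nnccn" already present; 0 new (none)
  "nncfocn" → prefix "nncf" already present; 3 new (o, c, n)
  "nncfcnc" → prefix "nncf" already present; 3 new (c, n, c)
  "nnccfco" → prefix "nncc" already present; 3 new (f, c, o)
  "nncfnoffo" → prefix "nncfn" already present; 4 new (o, f, f, o)
  "nnccnof" → prefix "nnccn" already present; 2 new (o, f)
  "nncf" → prefix "nncf" already present; 0 new (none)
  "nnco" → prefix "nnco" already present; 0 new (none)
  "nncoo" → prefix "nncoo" already present; 0 new (none)
  "nnccffnoco" → prefix "nnccf" already present; 5 new (f, n, o, c, o)
Total nodes = 5 + 6 + 6 + 4 + 6 + 4 + 6 + 0 + 3 + 3 + 3 + 4 + 2 + 0 + 0 + 0 + 5 = 57

57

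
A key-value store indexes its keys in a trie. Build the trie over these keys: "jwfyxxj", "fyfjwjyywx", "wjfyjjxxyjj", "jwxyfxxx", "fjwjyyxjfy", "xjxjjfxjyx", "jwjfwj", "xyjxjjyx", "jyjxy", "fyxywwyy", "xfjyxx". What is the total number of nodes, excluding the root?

79

For each word, the new-node count is its length minus the longest prefix already in the trie:
  "jwfyxxj" → 7 new (j, w, f, y, x, x, j)
  "fyfjwjyywx" → 10 new (f, y, f, j, w, j, y, y, w, x)
  "wjfyjjxxyjj" → 11 new (w, j, f, y, j, j, x, x, y, j, j)
  "jwxyfxxx" → prefix "jw" already present; 6 new (x, y, f, x, x, x)
  "fjwjyyxjfy" → prefix "f" already present; 9 new (j, w, j, y, y, x, j, f, y)
  "xjxjjfxjyx" → 10 new (x, j, x, j, j, f, x, j, y, x)
  "jwjfwj" → prefix "jw" already present; 4 new (j, f, w, j)
  "xyjxjjyx" → prefix "x" already present; 7 new (y, j, x, j, j, y, x)
  "jyjxy" → prefix "j" already present; 4 new (y, j, x, y)
  "fyxywwyy" → prefix "fy" already present; 6 new (x, y, w, w, y, y)
  "xfjyxx" → prefix "x" already present; 5 new (f, j, y, x, x)
Total nodes = 7 + 10 + 11 + 6 + 9 + 10 + 4 + 7 + 4 + 6 + 5 = 79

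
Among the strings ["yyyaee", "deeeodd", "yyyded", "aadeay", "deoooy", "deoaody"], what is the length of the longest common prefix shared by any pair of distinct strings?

Equivalently: take the maximum, over all pairs, of their longest common prefix length.
"deoaody" and "deoooy" agree on "deo" (3 characters) before diverging; nothing deeper is shared.
Longest shared-prefix length: 3

3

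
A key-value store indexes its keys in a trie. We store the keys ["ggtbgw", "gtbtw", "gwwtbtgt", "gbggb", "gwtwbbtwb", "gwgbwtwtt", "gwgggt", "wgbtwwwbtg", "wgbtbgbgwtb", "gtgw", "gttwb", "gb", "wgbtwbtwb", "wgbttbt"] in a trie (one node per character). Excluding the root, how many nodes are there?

Insert word by word; a character creates a node only if that edge doesn't already exist:
  "ggtbgw" → 6 new (g, g, t, b, g, w)
  "gtbtw" → prefix "g" already present; 4 new (t, b, t, w)
  "gwwtbtgt" → prefix "g" already present; 7 new (w, w, t, b, t, g, t)
  "gbggb" → prefix "g" already present; 4 new (b, g, g, b)
  "gwtwbbtwb" → prefix "gw" already present; 7 new (t, w, b, b, t, w, b)
  "gwgbwtwtt" → prefix "gw" already present; 7 new (g, b, w, t, w, t, t)
  "gwgggt" → prefix "gwg" already present; 3 new (g, g, t)
  "wgbtwwwbtg" → 10 new (w, g, b, t, w, w, w, b, t, g)
  "wgbtbgbgwtb" → prefix "wgbt" already present; 7 new (b, g, b, g, w, t, b)
  "gtgw" → prefix "gt" already present; 2 new (g, w)
  "gttwb" → prefix "gt" already present; 3 new (t, w, b)
  "gb" → prefix "gb" already present; 0 new (none)
  "wgbtwbtwb" → prefix "wgbtw" already present; 4 new (b, t, w, b)
  "wgbttbt" → prefix "wgbt" already present; 3 new (t, b, t)
Total nodes = 6 + 4 + 7 + 4 + 7 + 7 + 3 + 10 + 7 + 2 + 3 + 0 + 4 + 3 = 67

67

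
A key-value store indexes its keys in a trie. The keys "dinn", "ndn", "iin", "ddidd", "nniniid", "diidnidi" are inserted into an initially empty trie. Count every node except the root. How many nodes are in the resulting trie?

For each word, the new-node count is its length minus the longest prefix already in the trie:
  "dinn" → 4 new (d, i, n, n)
  "ndn" → 3 new (n, d, n)
  "iin" → 3 new (i, i, n)
  "ddidd" → prefix "d" already present; 4 new (d, i, d, d)
  "nniniid" → prefix "n" already present; 6 new (n, i, n, i, i, d)
  "diidnidi" → prefix "di" already present; 6 new (i, d, n, i, d, i)
Total nodes = 4 + 3 + 3 + 4 + 6 + 6 = 26

26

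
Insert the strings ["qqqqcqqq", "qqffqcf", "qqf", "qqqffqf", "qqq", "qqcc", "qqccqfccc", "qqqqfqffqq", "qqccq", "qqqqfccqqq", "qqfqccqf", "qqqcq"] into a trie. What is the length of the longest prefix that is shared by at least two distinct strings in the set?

Equivalently: take the maximum, over all pairs, of their longest common prefix length.
e.g. "qqccq" and "qqccqfccc" share the prefix "qqccq" of length 5; no pair shares a longer one.
Longest shared-prefix length: 5

5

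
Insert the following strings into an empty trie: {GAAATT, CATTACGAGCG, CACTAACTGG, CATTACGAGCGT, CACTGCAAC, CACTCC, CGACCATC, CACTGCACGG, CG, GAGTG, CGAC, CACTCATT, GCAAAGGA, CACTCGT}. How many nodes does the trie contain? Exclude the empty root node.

58

For each word, the new-node count is its length minus the longest prefix already in the trie:
  "GAAATT" → 6 new (G, A, A, A, T, T)
  "CATTACGAGCG" → 11 new (C, A, T, T, A, C, G, A, G, C, G)
  "CACTAACTGG" → prefix "CA" already present; 8 new (C, T, A, A, C, T, G, G)
  "CATTACGAGCGT" → prefix "CATTACGAGCG" already present; 1 new (T)
  "CACTGCAAC" → prefix "CACT" already present; 5 new (G, C, A, A, C)
  "CACTCC" → prefix "CACT" already present; 2 new (C, C)
  "CGACCATC" → prefix "C" already present; 7 new (G, A, C, C, A, T, C)
  "CACTGCACGG" → prefix "CACTGCA" already present; 3 new (C, G, G)
  "CG" → prefix "CG" already present; 0 new (none)
  "GAGTG" → prefix "GA" already present; 3 new (G, T, G)
  "CGAC" → prefix "CGAC" already present; 0 new (none)
  "CACTCATT" → prefix "CACTC" already present; 3 new (A, T, T)
  "GCAAAGGA" → prefix "G" already present; 7 new (C, A, A, A, G, G, A)
  "CACTCGT" → prefix "CACTC" already present; 2 new (G, T)
Total nodes = 6 + 11 + 8 + 1 + 5 + 2 + 7 + 3 + 0 + 3 + 0 + 3 + 7 + 2 = 58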